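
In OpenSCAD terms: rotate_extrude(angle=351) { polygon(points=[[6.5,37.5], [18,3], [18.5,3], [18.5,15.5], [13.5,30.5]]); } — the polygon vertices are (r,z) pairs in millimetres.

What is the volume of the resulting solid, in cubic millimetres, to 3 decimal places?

Profile (r,z), 5 vertices: (6.5,37.5) (18,3) (18.5,3) (18.5,15.5) (13.5,30.5)
edge 0: (6.5,37.5)→(18,3)  cross = 6.5·3 − 18·37.5 = -655.5000; (r_i+r_j)·cross = 24.5·-655.5000 = -16059.7500
edge 1: (18,3)→(18.5,3)  cross = 18·3 − 18.5·3 = -1.5000; (r_i+r_j)·cross = 36.5·-1.5000 = -54.7500
edge 2: (18.5,3)→(18.5,15.5)  cross = 18.5·15.5 − 18.5·3 = 231.2500; (r_i+r_j)·cross = 37·231.2500 = 8556.2500
edge 3: (18.5,15.5)→(13.5,30.5)  cross = 18.5·30.5 − 13.5·15.5 = 355.0000; (r_i+r_j)·cross = 32·355.0000 = 11360.0000
edge 4: (13.5,30.5)→(6.5,37.5)  cross = 13.5·37.5 − 6.5·30.5 = 308.0000; (r_i+r_j)·cross = 20·308.0000 = 6160.0000
Σcross = 237.2500 → A = |Σcross|/2 = 118.6250 mm²
Σ(r_i+r_j)·cross = 9961.7500 → first moment M = |Σ|/6 = 1660.2917
R_c = M/A = 1660.2917/118.6250 = 13.9961 mm
θ = 351° = 6.126106 rad
V = θ·R_c·A = 6.126106·13.9961·118.6250 = 10171.122 mm³

Volume = 10171.122 mm³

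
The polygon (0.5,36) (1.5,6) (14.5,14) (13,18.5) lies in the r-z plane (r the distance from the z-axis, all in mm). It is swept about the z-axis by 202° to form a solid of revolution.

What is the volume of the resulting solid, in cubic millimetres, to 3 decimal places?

Profile (r,z), 4 vertices: (0.5,36) (1.5,6) (14.5,14) (13,18.5)
edge 0: (0.5,36)→(1.5,6)  cross = 0.5·6 − 1.5·36 = -51.0000; (r_i+r_j)·cross = 2·-51.0000 = -102.0000
edge 1: (1.5,6)→(14.5,14)  cross = 1.5·14 − 14.5·6 = -66.0000; (r_i+r_j)·cross = 16·-66.0000 = -1056.0000
edge 2: (14.5,14)→(13,18.5)  cross = 14.5·18.5 − 13·14 = 86.2500; (r_i+r_j)·cross = 27.5·86.2500 = 2371.8750
edge 3: (13,18.5)→(0.5,36)  cross = 13·36 − 0.5·18.5 = 458.7500; (r_i+r_j)·cross = 13.5·458.7500 = 6193.1250
Σcross = 428.0000 → A = |Σcross|/2 = 214.0000 mm²
Σ(r_i+r_j)·cross = 7407.0000 → first moment M = |Σ|/6 = 1234.5000
R_c = M/A = 1234.5000/214.0000 = 5.7687 mm
θ = 202° = 3.525565 rad
V = θ·R_c·A = 3.525565·5.7687·214.0000 = 4352.310 mm³

Volume = 4352.310 mm³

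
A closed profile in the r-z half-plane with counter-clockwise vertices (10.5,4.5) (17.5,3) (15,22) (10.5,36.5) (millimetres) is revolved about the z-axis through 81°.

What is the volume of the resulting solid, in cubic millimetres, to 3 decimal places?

Volume = 2530.965 mm³

Profile (r,z), 4 vertices: (10.5,4.5) (17.5,3) (15,22) (10.5,36.5)
edge 0: (10.5,4.5)→(17.5,3)  cross = 10.5·3 − 17.5·4.5 = -47.2500; (r_i+r_j)·cross = 28·-47.2500 = -1323.0000
edge 1: (17.5,3)→(15,22)  cross = 17.5·22 − 15·3 = 340.0000; (r_i+r_j)·cross = 32.5·340.0000 = 11050.0000
edge 2: (15,22)→(10.5,36.5)  cross = 15·36.5 − 10.5·22 = 316.5000; (r_i+r_j)·cross = 25.5·316.5000 = 8070.7500
edge 3: (10.5,36.5)→(10.5,4.5)  cross = 10.5·4.5 − 10.5·36.5 = -336.0000; (r_i+r_j)·cross = 21·-336.0000 = -7056.0000
Σcross = 273.2500 → A = |Σcross|/2 = 136.6250 mm²
Σ(r_i+r_j)·cross = 10741.7500 → first moment M = |Σ|/6 = 1790.2917
R_c = M/A = 1790.2917/136.6250 = 13.1037 mm
θ = 81° = 1.413717 rad
V = θ·R_c·A = 1.413717·13.1037·136.6250 = 2530.965 mm³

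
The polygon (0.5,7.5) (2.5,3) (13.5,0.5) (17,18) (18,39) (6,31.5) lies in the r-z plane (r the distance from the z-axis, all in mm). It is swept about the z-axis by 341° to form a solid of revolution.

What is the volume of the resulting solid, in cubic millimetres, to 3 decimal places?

Volume = 26305.580 mm³

Profile (r,z), 6 vertices: (0.5,7.5) (2.5,3) (13.5,0.5) (17,18) (18,39) (6,31.5)
edge 0: (0.5,7.5)→(2.5,3)  cross = 0.5·3 − 2.5·7.5 = -17.2500; (r_i+r_j)·cross = 3·-17.2500 = -51.7500
edge 1: (2.5,3)→(13.5,0.5)  cross = 2.5·0.5 − 13.5·3 = -39.2500; (r_i+r_j)·cross = 16·-39.2500 = -628.0000
edge 2: (13.5,0.5)→(17,18)  cross = 13.5·18 − 17·0.5 = 234.5000; (r_i+r_j)·cross = 30.5·234.5000 = 7152.2500
edge 3: (17,18)→(18,39)  cross = 17·39 − 18·18 = 339.0000; (r_i+r_j)·cross = 35·339.0000 = 11865.0000
edge 4: (18,39)→(6,31.5)  cross = 18·31.5 − 6·39 = 333.0000; (r_i+r_j)·cross = 24·333.0000 = 7992.0000
edge 5: (6,31.5)→(0.5,7.5)  cross = 6·7.5 − 0.5·31.5 = 29.2500; (r_i+r_j)·cross = 6.5·29.2500 = 190.1250
Σcross = 879.2500 → A = |Σcross|/2 = 439.6250 mm²
Σ(r_i+r_j)·cross = 26519.6250 → first moment M = |Σ|/6 = 4419.9375
R_c = M/A = 4419.9375/439.6250 = 10.0539 mm
θ = 341° = 5.951573 rad
V = θ·R_c·A = 5.951573·10.0539·439.6250 = 26305.580 mm³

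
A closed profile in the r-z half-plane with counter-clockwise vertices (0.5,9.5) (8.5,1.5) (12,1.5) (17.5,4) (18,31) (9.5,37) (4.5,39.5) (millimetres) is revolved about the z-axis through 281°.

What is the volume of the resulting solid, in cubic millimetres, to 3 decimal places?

Profile (r,z), 7 vertices: (0.5,9.5) (8.5,1.5) (12,1.5) (17.5,4) (18,31) (9.5,37) (4.5,39.5)
edge 0: (0.5,9.5)→(8.5,1.5)  cross = 0.5·1.5 − 8.5·9.5 = -80.0000; (r_i+r_j)·cross = 9·-80.0000 = -720.0000
edge 1: (8.5,1.5)→(12,1.5)  cross = 8.5·1.5 − 12·1.5 = -5.2500; (r_i+r_j)·cross = 20.5·-5.2500 = -107.6250
edge 2: (12,1.5)→(17.5,4)  cross = 12·4 − 17.5·1.5 = 21.7500; (r_i+r_j)·cross = 29.5·21.7500 = 641.6250
edge 3: (17.5,4)→(18,31)  cross = 17.5·31 − 18·4 = 470.5000; (r_i+r_j)·cross = 35.5·470.5000 = 16702.7500
edge 4: (18,31)→(9.5,37)  cross = 18·37 − 9.5·31 = 371.5000; (r_i+r_j)·cross = 27.5·371.5000 = 10216.2500
edge 5: (9.5,37)→(4.5,39.5)  cross = 9.5·39.5 − 4.5·37 = 208.7500; (r_i+r_j)·cross = 14·208.7500 = 2922.5000
edge 6: (4.5,39.5)→(0.5,9.5)  cross = 4.5·9.5 − 0.5·39.5 = 23.0000; (r_i+r_j)·cross = 5·23.0000 = 115.0000
Σcross = 1010.2500 → A = |Σcross|/2 = 505.1250 mm²
Σ(r_i+r_j)·cross = 29770.5000 → first moment M = |Σ|/6 = 4961.7500
R_c = M/A = 4961.7500/505.1250 = 9.8228 mm
θ = 281° = 4.904375 rad
V = θ·R_c·A = 4.904375·9.8228·505.1250 = 24334.284 mm³

Volume = 24334.284 mm³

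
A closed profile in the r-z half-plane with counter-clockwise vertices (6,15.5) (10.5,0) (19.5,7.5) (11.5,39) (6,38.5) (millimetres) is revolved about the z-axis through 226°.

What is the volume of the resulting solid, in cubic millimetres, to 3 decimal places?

Profile (r,z), 5 vertices: (6,15.5) (10.5,0) (19.5,7.5) (11.5,39) (6,38.5)
edge 0: (6,15.5)→(10.5,0)  cross = 6·0 − 10.5·15.5 = -162.7500; (r_i+r_j)·cross = 16.5·-162.7500 = -2685.3750
edge 1: (10.5,0)→(19.5,7.5)  cross = 10.5·7.5 − 19.5·0 = 78.7500; (r_i+r_j)·cross = 30·78.7500 = 2362.5000
edge 2: (19.5,7.5)→(11.5,39)  cross = 19.5·39 − 11.5·7.5 = 674.2500; (r_i+r_j)·cross = 31·674.2500 = 20901.7500
edge 3: (11.5,39)→(6,38.5)  cross = 11.5·38.5 − 6·39 = 208.7500; (r_i+r_j)·cross = 17.5·208.7500 = 3653.1250
edge 4: (6,38.5)→(6,15.5)  cross = 6·15.5 − 6·38.5 = -138.0000; (r_i+r_j)·cross = 12·-138.0000 = -1656.0000
Σcross = 661.0000 → A = |Σcross|/2 = 330.5000 mm²
Σ(r_i+r_j)·cross = 22576.0000 → first moment M = |Σ|/6 = 3762.6667
R_c = M/A = 3762.6667/330.5000 = 11.3848 mm
θ = 226° = 3.944444 rad
V = θ·R_c·A = 3.944444·11.3848·330.5000 = 14841.628 mm³

Volume = 14841.628 mm³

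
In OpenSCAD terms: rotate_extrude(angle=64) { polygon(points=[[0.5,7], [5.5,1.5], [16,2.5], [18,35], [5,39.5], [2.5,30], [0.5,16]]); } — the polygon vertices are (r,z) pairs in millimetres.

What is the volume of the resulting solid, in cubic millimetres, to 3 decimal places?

Profile (r,z), 7 vertices: (0.5,7) (5.5,1.5) (16,2.5) (18,35) (5,39.5) (2.5,30) (0.5,16)
edge 0: (0.5,7)→(5.5,1.5)  cross = 0.5·1.5 − 5.5·7 = -37.7500; (r_i+r_j)·cross = 6·-37.7500 = -226.5000
edge 1: (5.5,1.5)→(16,2.5)  cross = 5.5·2.5 − 16·1.5 = -10.2500; (r_i+r_j)·cross = 21.5·-10.2500 = -220.3750
edge 2: (16,2.5)→(18,35)  cross = 16·35 − 18·2.5 = 515.0000; (r_i+r_j)·cross = 34·515.0000 = 17510.0000
edge 3: (18,35)→(5,39.5)  cross = 18·39.5 − 5·35 = 536.0000; (r_i+r_j)·cross = 23·536.0000 = 12328.0000
edge 4: (5,39.5)→(2.5,30)  cross = 5·30 − 2.5·39.5 = 51.2500; (r_i+r_j)·cross = 7.5·51.2500 = 384.3750
edge 5: (2.5,30)→(0.5,16)  cross = 2.5·16 − 0.5·30 = 25.0000; (r_i+r_j)·cross = 3·25.0000 = 75.0000
edge 6: (0.5,16)→(0.5,7)  cross = 0.5·7 − 0.5·16 = -4.5000; (r_i+r_j)·cross = 1·-4.5000 = -4.5000
Σcross = 1074.7500 → A = |Σcross|/2 = 537.3750 mm²
Σ(r_i+r_j)·cross = 29846.0000 → first moment M = |Σ|/6 = 4974.3333
R_c = M/A = 4974.3333/537.3750 = 9.2567 mm
θ = 64° = 1.117011 rad
V = θ·R_c·A = 1.117011·9.2567·537.3750 = 5556.384 mm³

Volume = 5556.384 mm³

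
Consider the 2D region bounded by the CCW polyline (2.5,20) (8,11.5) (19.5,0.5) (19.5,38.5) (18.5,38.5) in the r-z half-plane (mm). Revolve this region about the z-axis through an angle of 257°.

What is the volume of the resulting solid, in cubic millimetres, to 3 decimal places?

Volume = 21437.495 mm³

Profile (r,z), 5 vertices: (2.5,20) (8,11.5) (19.5,0.5) (19.5,38.5) (18.5,38.5)
edge 0: (2.5,20)→(8,11.5)  cross = 2.5·11.5 − 8·20 = -131.2500; (r_i+r_j)·cross = 10.5·-131.2500 = -1378.1250
edge 1: (8,11.5)→(19.5,0.5)  cross = 8·0.5 − 19.5·11.5 = -220.2500; (r_i+r_j)·cross = 27.5·-220.2500 = -6056.8750
edge 2: (19.5,0.5)→(19.5,38.5)  cross = 19.5·38.5 − 19.5·0.5 = 741.0000; (r_i+r_j)·cross = 39·741.0000 = 28899.0000
edge 3: (19.5,38.5)→(18.5,38.5)  cross = 19.5·38.5 − 18.5·38.5 = 38.5000; (r_i+r_j)·cross = 38·38.5000 = 1463.0000
edge 4: (18.5,38.5)→(2.5,20)  cross = 18.5·20 − 2.5·38.5 = 273.7500; (r_i+r_j)·cross = 21·273.7500 = 5748.7500
Σcross = 701.7500 → A = |Σcross|/2 = 350.8750 mm²
Σ(r_i+r_j)·cross = 28675.7500 → first moment M = |Σ|/6 = 4779.2917
R_c = M/A = 4779.2917/350.8750 = 13.6211 mm
θ = 257° = 4.485496 rad
V = θ·R_c·A = 4.485496·13.6211·350.8750 = 21437.495 mm³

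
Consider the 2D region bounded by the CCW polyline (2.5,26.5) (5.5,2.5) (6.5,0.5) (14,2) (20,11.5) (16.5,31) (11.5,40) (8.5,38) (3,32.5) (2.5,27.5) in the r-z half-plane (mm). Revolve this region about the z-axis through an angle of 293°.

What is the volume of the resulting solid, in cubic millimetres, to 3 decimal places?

Volume = 26388.456 mm³

Profile (r,z), 10 vertices: (2.5,26.5) (5.5,2.5) (6.5,0.5) (14,2) (20,11.5) (16.5,31) (11.5,40) (8.5,38) (3,32.5) (2.5,27.5)
edge 0: (2.5,26.5)→(5.5,2.5)  cross = 2.5·2.5 − 5.5·26.5 = -139.5000; (r_i+r_j)·cross = 8·-139.5000 = -1116.0000
edge 1: (5.5,2.5)→(6.5,0.5)  cross = 5.5·0.5 − 6.5·2.5 = -13.5000; (r_i+r_j)·cross = 12·-13.5000 = -162.0000
edge 2: (6.5,0.5)→(14,2)  cross = 6.5·2 − 14·0.5 = 6.0000; (r_i+r_j)·cross = 20.5·6.0000 = 123.0000
edge 3: (14,2)→(20,11.5)  cross = 14·11.5 − 20·2 = 121.0000; (r_i+r_j)·cross = 34·121.0000 = 4114.0000
edge 4: (20,11.5)→(16.5,31)  cross = 20·31 − 16.5·11.5 = 430.2500; (r_i+r_j)·cross = 36.5·430.2500 = 15704.1250
edge 5: (16.5,31)→(11.5,40)  cross = 16.5·40 − 11.5·31 = 303.5000; (r_i+r_j)·cross = 28·303.5000 = 8498.0000
edge 6: (11.5,40)→(8.5,38)  cross = 11.5·38 − 8.5·40 = 97.0000; (r_i+r_j)·cross = 20·97.0000 = 1940.0000
edge 7: (8.5,38)→(3,32.5)  cross = 8.5·32.5 − 3·38 = 162.2500; (r_i+r_j)·cross = 11.5·162.2500 = 1865.8750
edge 8: (3,32.5)→(2.5,27.5)  cross = 3·27.5 − 2.5·32.5 = 1.2500; (r_i+r_j)·cross = 5.5·1.2500 = 6.8750
edge 9: (2.5,27.5)→(2.5,26.5)  cross = 2.5·26.5 − 2.5·27.5 = -2.5000; (r_i+r_j)·cross = 5·-2.5000 = -12.5000
Σcross = 965.7500 → A = |Σcross|/2 = 482.8750 mm²
Σ(r_i+r_j)·cross = 30961.3750 → first moment M = |Σ|/6 = 5160.2292
R_c = M/A = 5160.2292/482.8750 = 10.6865 mm
θ = 293° = 5.113815 rad
V = θ·R_c·A = 5.113815·10.6865·482.8750 = 26388.456 mm³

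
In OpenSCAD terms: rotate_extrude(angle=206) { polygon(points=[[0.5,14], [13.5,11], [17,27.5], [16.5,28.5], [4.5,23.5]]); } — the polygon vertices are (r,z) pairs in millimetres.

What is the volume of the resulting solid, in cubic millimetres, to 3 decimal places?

Volume = 5864.362 mm³

Profile (r,z), 5 vertices: (0.5,14) (13.5,11) (17,27.5) (16.5,28.5) (4.5,23.5)
edge 0: (0.5,14)→(13.5,11)  cross = 0.5·11 − 13.5·14 = -183.5000; (r_i+r_j)·cross = 14·-183.5000 = -2569.0000
edge 1: (13.5,11)→(17,27.5)  cross = 13.5·27.5 − 17·11 = 184.2500; (r_i+r_j)·cross = 30.5·184.2500 = 5619.6250
edge 2: (17,27.5)→(16.5,28.5)  cross = 17·28.5 − 16.5·27.5 = 30.7500; (r_i+r_j)·cross = 33.5·30.7500 = 1030.1250
edge 3: (16.5,28.5)→(4.5,23.5)  cross = 16.5·23.5 − 4.5·28.5 = 259.5000; (r_i+r_j)·cross = 21·259.5000 = 5449.5000
edge 4: (4.5,23.5)→(0.5,14)  cross = 4.5·14 − 0.5·23.5 = 51.2500; (r_i+r_j)·cross = 5·51.2500 = 256.2500
Σcross = 342.2500 → A = |Σcross|/2 = 171.1250 mm²
Σ(r_i+r_j)·cross = 9786.5000 → first moment M = |Σ|/6 = 1631.0833
R_c = M/A = 1631.0833/171.1250 = 9.5315 mm
θ = 206° = 3.595378 rad
V = θ·R_c·A = 3.595378·9.5315·171.1250 = 5864.362 mm³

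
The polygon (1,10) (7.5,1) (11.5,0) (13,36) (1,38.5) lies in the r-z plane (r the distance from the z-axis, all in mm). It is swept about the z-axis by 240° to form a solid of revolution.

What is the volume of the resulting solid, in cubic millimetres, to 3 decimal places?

Volume = 10989.640 mm³

Profile (r,z), 5 vertices: (1,10) (7.5,1) (11.5,0) (13,36) (1,38.5)
edge 0: (1,10)→(7.5,1)  cross = 1·1 − 7.5·10 = -74.0000; (r_i+r_j)·cross = 8.5·-74.0000 = -629.0000
edge 1: (7.5,1)→(11.5,0)  cross = 7.5·0 − 11.5·1 = -11.5000; (r_i+r_j)·cross = 19·-11.5000 = -218.5000
edge 2: (11.5,0)→(13,36)  cross = 11.5·36 − 13·0 = 414.0000; (r_i+r_j)·cross = 24.5·414.0000 = 10143.0000
edge 3: (13,36)→(1,38.5)  cross = 13·38.5 − 1·36 = 464.5000; (r_i+r_j)·cross = 14·464.5000 = 6503.0000
edge 4: (1,38.5)→(1,10)  cross = 1·10 − 1·38.5 = -28.5000; (r_i+r_j)·cross = 2·-28.5000 = -57.0000
Σcross = 764.5000 → A = |Σcross|/2 = 382.2500 mm²
Σ(r_i+r_j)·cross = 15741.5000 → first moment M = |Σ|/6 = 2623.5833
R_c = M/A = 2623.5833/382.2500 = 6.8635 mm
θ = 240° = 4.188790 rad
V = θ·R_c·A = 4.188790·6.8635·382.2500 = 10989.640 mm³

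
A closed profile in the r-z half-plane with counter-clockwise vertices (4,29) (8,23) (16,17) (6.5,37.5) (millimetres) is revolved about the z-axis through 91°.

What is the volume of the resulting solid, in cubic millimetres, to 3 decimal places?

Profile (r,z), 4 vertices: (4,29) (8,23) (16,17) (6.5,37.5)
edge 0: (4,29)→(8,23)  cross = 4·23 − 8·29 = -140.0000; (r_i+r_j)·cross = 12·-140.0000 = -1680.0000
edge 1: (8,23)→(16,17)  cross = 8·17 − 16·23 = -232.0000; (r_i+r_j)·cross = 24·-232.0000 = -5568.0000
edge 2: (16,17)→(6.5,37.5)  cross = 16·37.5 − 6.5·17 = 489.5000; (r_i+r_j)·cross = 22.5·489.5000 = 11013.7500
edge 3: (6.5,37.5)→(4,29)  cross = 6.5·29 − 4·37.5 = 38.5000; (r_i+r_j)·cross = 10.5·38.5000 = 404.2500
Σcross = 156.0000 → A = |Σcross|/2 = 78.0000 mm²
Σ(r_i+r_j)·cross = 4170.0000 → first moment M = |Σ|/6 = 695.0000
R_c = M/A = 695.0000/78.0000 = 8.9103 mm
θ = 91° = 1.588250 rad
V = θ·R_c·A = 1.588250·8.9103·78.0000 = 1103.833 mm³

Volume = 1103.833 mm³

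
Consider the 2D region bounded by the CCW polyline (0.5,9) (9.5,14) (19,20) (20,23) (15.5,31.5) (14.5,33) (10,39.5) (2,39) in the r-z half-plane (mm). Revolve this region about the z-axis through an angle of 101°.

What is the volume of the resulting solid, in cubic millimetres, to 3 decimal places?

Profile (r,z), 8 vertices: (0.5,9) (9.5,14) (19,20) (20,23) (15.5,31.5) (14.5,33) (10,39.5) (2,39)
edge 0: (0.5,9)→(9.5,14)  cross = 0.5·14 − 9.5·9 = -78.5000; (r_i+r_j)·cross = 10·-78.5000 = -785.0000
edge 1: (9.5,14)→(19,20)  cross = 9.5·20 − 19·14 = -76.0000; (r_i+r_j)·cross = 28.5·-76.0000 = -2166.0000
edge 2: (19,20)→(20,23)  cross = 19·23 − 20·20 = 37.0000; (r_i+r_j)·cross = 39·37.0000 = 1443.0000
edge 3: (20,23)→(15.5,31.5)  cross = 20·31.5 − 15.5·23 = 273.5000; (r_i+r_j)·cross = 35.5·273.5000 = 9709.2500
edge 4: (15.5,31.5)→(14.5,33)  cross = 15.5·33 − 14.5·31.5 = 54.7500; (r_i+r_j)·cross = 30·54.7500 = 1642.5000
edge 5: (14.5,33)→(10,39.5)  cross = 14.5·39.5 − 10·33 = 242.7500; (r_i+r_j)·cross = 24.5·242.7500 = 5947.3750
edge 6: (10,39.5)→(2,39)  cross = 10·39 − 2·39.5 = 311.0000; (r_i+r_j)·cross = 12·311.0000 = 3732.0000
edge 7: (2,39)→(0.5,9)  cross = 2·9 − 0.5·39 = -1.5000; (r_i+r_j)·cross = 2.5·-1.5000 = -3.7500
Σcross = 763.0000 → A = |Σcross|/2 = 381.5000 mm²
Σ(r_i+r_j)·cross = 19519.3750 → first moment M = |Σ|/6 = 3253.2292
R_c = M/A = 3253.2292/381.5000 = 8.5275 mm
θ = 101° = 1.762783 rad
V = θ·R_c·A = 1.762783·8.5275·381.5000 = 5734.736 mm³

Volume = 5734.736 mm³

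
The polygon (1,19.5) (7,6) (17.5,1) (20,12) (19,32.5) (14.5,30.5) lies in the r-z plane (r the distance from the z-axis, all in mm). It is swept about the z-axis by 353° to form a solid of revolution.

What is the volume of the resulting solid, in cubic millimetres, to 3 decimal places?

Volume = 28416.899 mm³

Profile (r,z), 6 vertices: (1,19.5) (7,6) (17.5,1) (20,12) (19,32.5) (14.5,30.5)
edge 0: (1,19.5)→(7,6)  cross = 1·6 − 7·19.5 = -130.5000; (r_i+r_j)·cross = 8·-130.5000 = -1044.0000
edge 1: (7,6)→(17.5,1)  cross = 7·1 − 17.5·6 = -98.0000; (r_i+r_j)·cross = 24.5·-98.0000 = -2401.0000
edge 2: (17.5,1)→(20,12)  cross = 17.5·12 − 20·1 = 190.0000; (r_i+r_j)·cross = 37.5·190.0000 = 7125.0000
edge 3: (20,12)→(19,32.5)  cross = 20·32.5 − 19·12 = 422.0000; (r_i+r_j)·cross = 39·422.0000 = 16458.0000
edge 4: (19,32.5)→(14.5,30.5)  cross = 19·30.5 − 14.5·32.5 = 108.2500; (r_i+r_j)·cross = 33.5·108.2500 = 3626.3750
edge 5: (14.5,30.5)→(1,19.5)  cross = 14.5·19.5 − 1·30.5 = 252.2500; (r_i+r_j)·cross = 15.5·252.2500 = 3909.8750
Σcross = 744.0000 → A = |Σcross|/2 = 372.0000 mm²
Σ(r_i+r_j)·cross = 27674.2500 → first moment M = |Σ|/6 = 4612.3750
R_c = M/A = 4612.3750/372.0000 = 12.3989 mm
θ = 353° = 6.161012 rad
V = θ·R_c·A = 6.161012·12.3989·372.0000 = 28416.899 mm³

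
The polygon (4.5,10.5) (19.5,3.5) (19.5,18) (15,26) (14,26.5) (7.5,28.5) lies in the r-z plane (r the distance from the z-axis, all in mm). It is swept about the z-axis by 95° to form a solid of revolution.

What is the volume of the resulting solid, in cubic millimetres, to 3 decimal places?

Profile (r,z), 6 vertices: (4.5,10.5) (19.5,3.5) (19.5,18) (15,26) (14,26.5) (7.5,28.5)
edge 0: (4.5,10.5)→(19.5,3.5)  cross = 4.5·3.5 − 19.5·10.5 = -189.0000; (r_i+r_j)·cross = 24·-189.0000 = -4536.0000
edge 1: (19.5,3.5)→(19.5,18)  cross = 19.5·18 − 19.5·3.5 = 282.7500; (r_i+r_j)·cross = 39·282.7500 = 11027.2500
edge 2: (19.5,18)→(15,26)  cross = 19.5·26 − 15·18 = 237.0000; (r_i+r_j)·cross = 34.5·237.0000 = 8176.5000
edge 3: (15,26)→(14,26.5)  cross = 15·26.5 − 14·26 = 33.5000; (r_i+r_j)·cross = 29·33.5000 = 971.5000
edge 4: (14,26.5)→(7.5,28.5)  cross = 14·28.5 − 7.5·26.5 = 200.2500; (r_i+r_j)·cross = 21.5·200.2500 = 4305.3750
edge 5: (7.5,28.5)→(4.5,10.5)  cross = 7.5·10.5 − 4.5·28.5 = -49.5000; (r_i+r_j)·cross = 12·-49.5000 = -594.0000
Σcross = 515.0000 → A = |Σcross|/2 = 257.5000 mm²
Σ(r_i+r_j)·cross = 19350.6250 → first moment M = |Σ|/6 = 3225.1042
R_c = M/A = 3225.1042/257.5000 = 12.5247 mm
θ = 95° = 1.658063 rad
V = θ·R_c·A = 1.658063·12.5247·257.5000 = 5347.425 mm³

Volume = 5347.425 mm³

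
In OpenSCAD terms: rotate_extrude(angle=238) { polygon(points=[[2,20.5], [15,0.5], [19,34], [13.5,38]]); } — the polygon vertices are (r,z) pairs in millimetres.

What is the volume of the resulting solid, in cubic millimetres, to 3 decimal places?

Profile (r,z), 4 vertices: (2,20.5) (15,0.5) (19,34) (13.5,38)
edge 0: (2,20.5)→(15,0.5)  cross = 2·0.5 − 15·20.5 = -306.5000; (r_i+r_j)·cross = 17·-306.5000 = -5210.5000
edge 1: (15,0.5)→(19,34)  cross = 15·34 − 19·0.5 = 500.5000; (r_i+r_j)·cross = 34·500.5000 = 17017.0000
edge 2: (19,34)→(13.5,38)  cross = 19·38 − 13.5·34 = 263.0000; (r_i+r_j)·cross = 32.5·263.0000 = 8547.5000
edge 3: (13.5,38)→(2,20.5)  cross = 13.5·20.5 − 2·38 = 200.7500; (r_i+r_j)·cross = 15.5·200.7500 = 3111.6250
Σcross = 657.7500 → A = |Σcross|/2 = 328.8750 mm²
Σ(r_i+r_j)·cross = 23465.6250 → first moment M = |Σ|/6 = 3910.9375
R_c = M/A = 3910.9375/328.8750 = 11.8919 mm
θ = 238° = 4.153884 rad
V = θ·R_c·A = 4.153884·11.8919·328.8750 = 16245.579 mm³

Volume = 16245.579 mm³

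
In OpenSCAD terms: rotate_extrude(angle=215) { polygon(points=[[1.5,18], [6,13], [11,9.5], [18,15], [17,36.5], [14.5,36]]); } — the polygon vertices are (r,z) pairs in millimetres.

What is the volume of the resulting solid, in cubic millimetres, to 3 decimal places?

Profile (r,z), 6 vertices: (1.5,18) (6,13) (11,9.5) (18,15) (17,36.5) (14.5,36)
edge 0: (1.5,18)→(6,13)  cross = 1.5·13 − 6·18 = -88.5000; (r_i+r_j)·cross = 7.5·-88.5000 = -663.7500
edge 1: (6,13)→(11,9.5)  cross = 6·9.5 − 11·13 = -86.0000; (r_i+r_j)·cross = 17·-86.0000 = -1462.0000
edge 2: (11,9.5)→(18,15)  cross = 11·15 − 18·9.5 = -6.0000; (r_i+r_j)·cross = 29·-6.0000 = -174.0000
edge 3: (18,15)→(17,36.5)  cross = 18·36.5 − 17·15 = 402.0000; (r_i+r_j)·cross = 35·402.0000 = 14070.0000
edge 4: (17,36.5)→(14.5,36)  cross = 17·36 − 14.5·36.5 = 82.7500; (r_i+r_j)·cross = 31.5·82.7500 = 2606.6250
edge 5: (14.5,36)→(1.5,18)  cross = 14.5·18 − 1.5·36 = 207.0000; (r_i+r_j)·cross = 16·207.0000 = 3312.0000
Σcross = 511.2500 → A = |Σcross|/2 = 255.6250 mm²
Σ(r_i+r_j)·cross = 17688.8750 → first moment M = |Σ|/6 = 2948.1458
R_c = M/A = 2948.1458/255.6250 = 11.5331 mm
θ = 215° = 3.752458 rad
V = θ·R_c·A = 3.752458·11.5331·255.6250 = 11062.793 mm³

Volume = 11062.793 mm³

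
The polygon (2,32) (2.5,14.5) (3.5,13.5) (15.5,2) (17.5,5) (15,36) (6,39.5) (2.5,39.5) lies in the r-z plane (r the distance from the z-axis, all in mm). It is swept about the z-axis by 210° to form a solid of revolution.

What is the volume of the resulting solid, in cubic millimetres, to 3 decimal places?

Volume = 14875.714 mm³

Profile (r,z), 8 vertices: (2,32) (2.5,14.5) (3.5,13.5) (15.5,2) (17.5,5) (15,36) (6,39.5) (2.5,39.5)
edge 0: (2,32)→(2.5,14.5)  cross = 2·14.5 − 2.5·32 = -51.0000; (r_i+r_j)·cross = 4.5·-51.0000 = -229.5000
edge 1: (2.5,14.5)→(3.5,13.5)  cross = 2.5·13.5 − 3.5·14.5 = -17.0000; (r_i+r_j)·cross = 6·-17.0000 = -102.0000
edge 2: (3.5,13.5)→(15.5,2)  cross = 3.5·2 − 15.5·13.5 = -202.2500; (r_i+r_j)·cross = 19·-202.2500 = -3842.7500
edge 3: (15.5,2)→(17.5,5)  cross = 15.5·5 − 17.5·2 = 42.5000; (r_i+r_j)·cross = 33·42.5000 = 1402.5000
edge 4: (17.5,5)→(15,36)  cross = 17.5·36 − 15·5 = 555.0000; (r_i+r_j)·cross = 32.5·555.0000 = 18037.5000
edge 5: (15,36)→(6,39.5)  cross = 15·39.5 − 6·36 = 376.5000; (r_i+r_j)·cross = 21·376.5000 = 7906.5000
edge 6: (6,39.5)→(2.5,39.5)  cross = 6·39.5 − 2.5·39.5 = 138.2500; (r_i+r_j)·cross = 8.5·138.2500 = 1175.1250
edge 7: (2.5,39.5)→(2,32)  cross = 2.5·32 − 2·39.5 = 1.0000; (r_i+r_j)·cross = 4.5·1.0000 = 4.5000
Σcross = 843.0000 → A = |Σcross|/2 = 421.5000 mm²
Σ(r_i+r_j)·cross = 24351.8750 → first moment M = |Σ|/6 = 4058.6458
R_c = M/A = 4058.6458/421.5000 = 9.6291 mm
θ = 210° = 3.665191 rad
V = θ·R_c·A = 3.665191·9.6291·421.5000 = 14875.714 mm³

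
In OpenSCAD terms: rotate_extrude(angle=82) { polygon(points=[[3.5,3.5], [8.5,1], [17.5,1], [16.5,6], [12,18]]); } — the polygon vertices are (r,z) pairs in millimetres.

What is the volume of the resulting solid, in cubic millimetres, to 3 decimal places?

Profile (r,z), 5 vertices: (3.5,3.5) (8.5,1) (17.5,1) (16.5,6) (12,18)
edge 0: (3.5,3.5)→(8.5,1)  cross = 3.5·1 − 8.5·3.5 = -26.2500; (r_i+r_j)·cross = 12·-26.2500 = -315.0000
edge 1: (8.5,1)→(17.5,1)  cross = 8.5·1 − 17.5·1 = -9.0000; (r_i+r_j)·cross = 26·-9.0000 = -234.0000
edge 2: (17.5,1)→(16.5,6)  cross = 17.5·6 − 16.5·1 = 88.5000; (r_i+r_j)·cross = 34·88.5000 = 3009.0000
edge 3: (16.5,6)→(12,18)  cross = 16.5·18 − 12·6 = 225.0000; (r_i+r_j)·cross = 28.5·225.0000 = 6412.5000
edge 4: (12,18)→(3.5,3.5)  cross = 12·3.5 − 3.5·18 = -21.0000; (r_i+r_j)·cross = 15.5·-21.0000 = -325.5000
Σcross = 257.2500 → A = |Σcross|/2 = 128.6250 mm²
Σ(r_i+r_j)·cross = 8547.0000 → first moment M = |Σ|/6 = 1424.5000
R_c = M/A = 1424.5000/128.6250 = 11.0748 mm
θ = 82° = 1.431170 rad
V = θ·R_c·A = 1.431170·11.0748·128.6250 = 2038.702 mm³

Volume = 2038.702 mm³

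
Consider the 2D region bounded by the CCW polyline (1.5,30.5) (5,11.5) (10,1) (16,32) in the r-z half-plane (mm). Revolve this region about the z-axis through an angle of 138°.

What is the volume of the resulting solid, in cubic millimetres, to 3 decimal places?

Volume = 5248.591 mm³

Profile (r,z), 4 vertices: (1.5,30.5) (5,11.5) (10,1) (16,32)
edge 0: (1.5,30.5)→(5,11.5)  cross = 1.5·11.5 − 5·30.5 = -135.2500; (r_i+r_j)·cross = 6.5·-135.2500 = -879.1250
edge 1: (5,11.5)→(10,1)  cross = 5·1 − 10·11.5 = -110.0000; (r_i+r_j)·cross = 15·-110.0000 = -1650.0000
edge 2: (10,1)→(16,32)  cross = 10·32 − 16·1 = 304.0000; (r_i+r_j)·cross = 26·304.0000 = 7904.0000
edge 3: (16,32)→(1.5,30.5)  cross = 16·30.5 − 1.5·32 = 440.0000; (r_i+r_j)·cross = 17.5·440.0000 = 7700.0000
Σcross = 498.7500 → A = |Σcross|/2 = 249.3750 mm²
Σ(r_i+r_j)·cross = 13074.8750 → first moment M = |Σ|/6 = 2179.1458
R_c = M/A = 2179.1458/249.3750 = 8.7384 mm
θ = 138° = 2.408554 rad
V = θ·R_c·A = 2.408554·8.7384·249.3750 = 5248.591 mm³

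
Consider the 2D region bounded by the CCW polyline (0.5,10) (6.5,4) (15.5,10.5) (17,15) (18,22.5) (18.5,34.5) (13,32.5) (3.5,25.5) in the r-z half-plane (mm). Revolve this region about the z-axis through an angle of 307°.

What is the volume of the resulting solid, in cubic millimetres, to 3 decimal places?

Profile (r,z), 8 vertices: (0.5,10) (6.5,4) (15.5,10.5) (17,15) (18,22.5) (18.5,34.5) (13,32.5) (3.5,25.5)
edge 0: (0.5,10)→(6.5,4)  cross = 0.5·4 − 6.5·10 = -63.0000; (r_i+r_j)·cross = 7·-63.0000 = -441.0000
edge 1: (6.5,4)→(15.5,10.5)  cross = 6.5·10.5 − 15.5·4 = 6.2500; (r_i+r_j)·cross = 22·6.2500 = 137.5000
edge 2: (15.5,10.5)→(17,15)  cross = 15.5·15 − 17·10.5 = 54.0000; (r_i+r_j)·cross = 32.5·54.0000 = 1755.0000
edge 3: (17,15)→(18,22.5)  cross = 17·22.5 − 18·15 = 112.5000; (r_i+r_j)·cross = 35·112.5000 = 3937.5000
edge 4: (18,22.5)→(18.5,34.5)  cross = 18·34.5 − 18.5·22.5 = 204.7500; (r_i+r_j)·cross = 36.5·204.7500 = 7473.3750
edge 5: (18.5,34.5)→(13,32.5)  cross = 18.5·32.5 − 13·34.5 = 152.7500; (r_i+r_j)·cross = 31.5·152.7500 = 4811.6250
edge 6: (13,32.5)→(3.5,25.5)  cross = 13·25.5 − 3.5·32.5 = 217.7500; (r_i+r_j)·cross = 16.5·217.7500 = 3592.8750
edge 7: (3.5,25.5)→(0.5,10)  cross = 3.5·10 − 0.5·25.5 = 22.2500; (r_i+r_j)·cross = 4·22.2500 = 89.0000
Σcross = 707.2500 → A = |Σcross|/2 = 353.6250 mm²
Σ(r_i+r_j)·cross = 21355.8750 → first moment M = |Σ|/6 = 3559.3125
R_c = M/A = 3559.3125/353.6250 = 10.0652 mm
θ = 307° = 5.358161 rad
V = θ·R_c·A = 5.358161·10.0652·353.6250 = 19071.369 mm³

Volume = 19071.369 mm³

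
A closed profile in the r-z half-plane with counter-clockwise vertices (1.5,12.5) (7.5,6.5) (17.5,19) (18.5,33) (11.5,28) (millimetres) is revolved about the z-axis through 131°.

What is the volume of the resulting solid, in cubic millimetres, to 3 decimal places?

Volume = 5173.509 mm³

Profile (r,z), 5 vertices: (1.5,12.5) (7.5,6.5) (17.5,19) (18.5,33) (11.5,28)
edge 0: (1.5,12.5)→(7.5,6.5)  cross = 1.5·6.5 − 7.5·12.5 = -84.0000; (r_i+r_j)·cross = 9·-84.0000 = -756.0000
edge 1: (7.5,6.5)→(17.5,19)  cross = 7.5·19 − 17.5·6.5 = 28.7500; (r_i+r_j)·cross = 25·28.7500 = 718.7500
edge 2: (17.5,19)→(18.5,33)  cross = 17.5·33 − 18.5·19 = 226.0000; (r_i+r_j)·cross = 36·226.0000 = 8136.0000
edge 3: (18.5,33)→(11.5,28)  cross = 18.5·28 − 11.5·33 = 138.5000; (r_i+r_j)·cross = 30·138.5000 = 4155.0000
edge 4: (11.5,28)→(1.5,12.5)  cross = 11.5·12.5 − 1.5·28 = 101.7500; (r_i+r_j)·cross = 13·101.7500 = 1322.7500
Σcross = 411.0000 → A = |Σcross|/2 = 205.5000 mm²
Σ(r_i+r_j)·cross = 13576.5000 → first moment M = |Σ|/6 = 2262.7500
R_c = M/A = 2262.7500/205.5000 = 11.0109 mm
θ = 131° = 2.286381 rad
V = θ·R_c·A = 2.286381·11.0109·205.5000 = 5173.509 mm³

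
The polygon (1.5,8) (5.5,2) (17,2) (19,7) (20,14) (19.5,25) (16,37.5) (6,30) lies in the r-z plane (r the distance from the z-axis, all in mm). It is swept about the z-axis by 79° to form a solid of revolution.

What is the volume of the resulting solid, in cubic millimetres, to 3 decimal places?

Volume = 7671.671 mm³

Profile (r,z), 8 vertices: (1.5,8) (5.5,2) (17,2) (19,7) (20,14) (19.5,25) (16,37.5) (6,30)
edge 0: (1.5,8)→(5.5,2)  cross = 1.5·2 − 5.5·8 = -41.0000; (r_i+r_j)·cross = 7·-41.0000 = -287.0000
edge 1: (5.5,2)→(17,2)  cross = 5.5·2 − 17·2 = -23.0000; (r_i+r_j)·cross = 22.5·-23.0000 = -517.5000
edge 2: (17,2)→(19,7)  cross = 17·7 − 19·2 = 81.0000; (r_i+r_j)·cross = 36·81.0000 = 2916.0000
edge 3: (19,7)→(20,14)  cross = 19·14 − 20·7 = 126.0000; (r_i+r_j)·cross = 39·126.0000 = 4914.0000
edge 4: (20,14)→(19.5,25)  cross = 20·25 − 19.5·14 = 227.0000; (r_i+r_j)·cross = 39.5·227.0000 = 8966.5000
edge 5: (19.5,25)→(16,37.5)  cross = 19.5·37.5 − 16·25 = 331.2500; (r_i+r_j)·cross = 35.5·331.2500 = 11759.3750
edge 6: (16,37.5)→(6,30)  cross = 16·30 − 6·37.5 = 255.0000; (r_i+r_j)·cross = 22·255.0000 = 5610.0000
edge 7: (6,30)→(1.5,8)  cross = 6·8 − 1.5·30 = 3.0000; (r_i+r_j)·cross = 7.5·3.0000 = 22.5000
Σcross = 959.2500 → A = |Σcross|/2 = 479.6250 mm²
Σ(r_i+r_j)·cross = 33383.8750 → first moment M = |Σ|/6 = 5563.9792
R_c = M/A = 5563.9792/479.6250 = 11.6007 mm
θ = 79° = 1.378810 rad
V = θ·R_c·A = 1.378810·11.6007·479.6250 = 7671.671 mm³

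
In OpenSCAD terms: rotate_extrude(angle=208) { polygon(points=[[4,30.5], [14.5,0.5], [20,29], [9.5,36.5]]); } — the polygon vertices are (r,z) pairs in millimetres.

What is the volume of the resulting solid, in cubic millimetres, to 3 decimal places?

Volume = 12927.444 mm³

Profile (r,z), 4 vertices: (4,30.5) (14.5,0.5) (20,29) (9.5,36.5)
edge 0: (4,30.5)→(14.5,0.5)  cross = 4·0.5 − 14.5·30.5 = -440.2500; (r_i+r_j)·cross = 18.5·-440.2500 = -8144.6250
edge 1: (14.5,0.5)→(20,29)  cross = 14.5·29 − 20·0.5 = 410.5000; (r_i+r_j)·cross = 34.5·410.5000 = 14162.2500
edge 2: (20,29)→(9.5,36.5)  cross = 20·36.5 − 9.5·29 = 454.5000; (r_i+r_j)·cross = 29.5·454.5000 = 13407.7500
edge 3: (9.5,36.5)→(4,30.5)  cross = 9.5·30.5 − 4·36.5 = 143.7500; (r_i+r_j)·cross = 13.5·143.7500 = 1940.6250
Σcross = 568.5000 → A = |Σcross|/2 = 284.2500 mm²
Σ(r_i+r_j)·cross = 21366.0000 → first moment M = |Σ|/6 = 3561.0000
R_c = M/A = 3561.0000/284.2500 = 12.5277 mm
θ = 208° = 3.630285 rad
V = θ·R_c·A = 3.630285·12.5277·284.2500 = 12927.444 mm³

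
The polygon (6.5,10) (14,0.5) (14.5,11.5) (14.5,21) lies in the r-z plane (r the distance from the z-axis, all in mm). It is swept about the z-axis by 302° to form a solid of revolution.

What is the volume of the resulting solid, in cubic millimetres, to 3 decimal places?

Volume = 5052.811 mm³

Profile (r,z), 4 vertices: (6.5,10) (14,0.5) (14.5,11.5) (14.5,21)
edge 0: (6.5,10)→(14,0.5)  cross = 6.5·0.5 − 14·10 = -136.7500; (r_i+r_j)·cross = 20.5·-136.7500 = -2803.3750
edge 1: (14,0.5)→(14.5,11.5)  cross = 14·11.5 − 14.5·0.5 = 153.7500; (r_i+r_j)·cross = 28.5·153.7500 = 4381.8750
edge 2: (14.5,11.5)→(14.5,21)  cross = 14.5·21 − 14.5·11.5 = 137.7500; (r_i+r_j)·cross = 29·137.7500 = 3994.7500
edge 3: (14.5,21)→(6.5,10)  cross = 14.5·10 − 6.5·21 = 8.5000; (r_i+r_j)·cross = 21·8.5000 = 178.5000
Σcross = 163.2500 → A = |Σcross|/2 = 81.6250 mm²
Σ(r_i+r_j)·cross = 5751.7500 → first moment M = |Σ|/6 = 958.6250
R_c = M/A = 958.6250/81.6250 = 11.7443 mm
θ = 302° = 5.270894 rad
V = θ·R_c·A = 5.270894·11.7443·81.6250 = 5052.811 mm³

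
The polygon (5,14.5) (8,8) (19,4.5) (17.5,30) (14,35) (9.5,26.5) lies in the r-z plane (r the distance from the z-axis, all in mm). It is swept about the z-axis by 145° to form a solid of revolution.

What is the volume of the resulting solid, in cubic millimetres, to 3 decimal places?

Profile (r,z), 6 vertices: (5,14.5) (8,8) (19,4.5) (17.5,30) (14,35) (9.5,26.5)
edge 0: (5,14.5)→(8,8)  cross = 5·8 − 8·14.5 = -76.0000; (r_i+r_j)·cross = 13·-76.0000 = -988.0000
edge 1: (8,8)→(19,4.5)  cross = 8·4.5 − 19·8 = -116.0000; (r_i+r_j)·cross = 27·-116.0000 = -3132.0000
edge 2: (19,4.5)→(17.5,30)  cross = 19·30 − 17.5·4.5 = 491.2500; (r_i+r_j)·cross = 36.5·491.2500 = 17930.6250
edge 3: (17.5,30)→(14,35)  cross = 17.5·35 − 14·30 = 192.5000; (r_i+r_j)·cross = 31.5·192.5000 = 6063.7500
edge 4: (14,35)→(9.5,26.5)  cross = 14·26.5 − 9.5·35 = 38.5000; (r_i+r_j)·cross = 23.5·38.5000 = 904.7500
edge 5: (9.5,26.5)→(5,14.5)  cross = 9.5·14.5 − 5·26.5 = 5.2500; (r_i+r_j)·cross = 14.5·5.2500 = 76.1250
Σcross = 535.5000 → A = |Σcross|/2 = 267.7500 mm²
Σ(r_i+r_j)·cross = 20855.2500 → first moment M = |Σ|/6 = 3475.8750
R_c = M/A = 3475.8750/267.7500 = 12.9818 mm
θ = 145° = 2.530727 rad
V = θ·R_c·A = 2.530727·12.9818·267.7500 = 8796.492 mm³

Volume = 8796.492 mm³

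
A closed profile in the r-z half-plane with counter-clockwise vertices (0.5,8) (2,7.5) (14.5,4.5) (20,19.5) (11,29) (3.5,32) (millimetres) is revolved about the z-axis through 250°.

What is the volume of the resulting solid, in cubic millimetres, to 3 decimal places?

Profile (r,z), 6 vertices: (0.5,8) (2,7.5) (14.5,4.5) (20,19.5) (11,29) (3.5,32)
edge 0: (0.5,8)→(2,7.5)  cross = 0.5·7.5 − 2·8 = -12.2500; (r_i+r_j)·cross = 2.5·-12.2500 = -30.6250
edge 1: (2,7.5)→(14.5,4.5)  cross = 2·4.5 − 14.5·7.5 = -99.7500; (r_i+r_j)·cross = 16.5·-99.7500 = -1645.8750
edge 2: (14.5,4.5)→(20,19.5)  cross = 14.5·19.5 − 20·4.5 = 192.7500; (r_i+r_j)·cross = 34.5·192.7500 = 6649.8750
edge 3: (20,19.5)→(11,29)  cross = 20·29 − 11·19.5 = 365.5000; (r_i+r_j)·cross = 31·365.5000 = 11330.5000
edge 4: (11,29)→(3.5,32)  cross = 11·32 − 3.5·29 = 250.5000; (r_i+r_j)·cross = 14.5·250.5000 = 3632.2500
edge 5: (3.5,32)→(0.5,8)  cross = 3.5·8 − 0.5·32 = 12.0000; (r_i+r_j)·cross = 4·12.0000 = 48.0000
Σcross = 708.7500 → A = |Σcross|/2 = 354.3750 mm²
Σ(r_i+r_j)·cross = 19984.1250 → first moment M = |Σ|/6 = 3330.6875
R_c = M/A = 3330.6875/354.3750 = 9.3988 mm
θ = 250° = 4.363323 rad
V = θ·R_c·A = 4.363323·9.3988·354.3750 = 14532.866 mm³

Volume = 14532.866 mm³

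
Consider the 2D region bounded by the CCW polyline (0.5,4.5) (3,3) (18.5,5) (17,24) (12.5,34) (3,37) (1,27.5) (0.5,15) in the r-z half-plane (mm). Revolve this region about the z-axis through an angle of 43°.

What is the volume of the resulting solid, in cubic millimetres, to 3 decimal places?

Profile (r,z), 8 vertices: (0.5,4.5) (3,3) (18.5,5) (17,24) (12.5,34) (3,37) (1,27.5) (0.5,15)
edge 0: (0.5,4.5)→(3,3)  cross = 0.5·3 − 3·4.5 = -12.0000; (r_i+r_j)·cross = 3.5·-12.0000 = -42.0000
edge 1: (3,3)→(18.5,5)  cross = 3·5 − 18.5·3 = -40.5000; (r_i+r_j)·cross = 21.5·-40.5000 = -870.7500
edge 2: (18.5,5)→(17,24)  cross = 18.5·24 − 17·5 = 359.0000; (r_i+r_j)·cross = 35.5·359.0000 = 12744.5000
edge 3: (17,24)→(12.5,34)  cross = 17·34 − 12.5·24 = 278.0000; (r_i+r_j)·cross = 29.5·278.0000 = 8201.0000
edge 4: (12.5,34)→(3,37)  cross = 12.5·37 − 3·34 = 360.5000; (r_i+r_j)·cross = 15.5·360.5000 = 5587.7500
edge 5: (3,37)→(1,27.5)  cross = 3·27.5 − 1·37 = 45.5000; (r_i+r_j)·cross = 4·45.5000 = 182.0000
edge 6: (1,27.5)→(0.5,15)  cross = 1·15 − 0.5·27.5 = 1.2500; (r_i+r_j)·cross = 1.5·1.2500 = 1.8750
edge 7: (0.5,15)→(0.5,4.5)  cross = 0.5·4.5 − 0.5·15 = -5.2500; (r_i+r_j)·cross = 1·-5.2500 = -5.2500
Σcross = 986.5000 → A = |Σcross|/2 = 493.2500 mm²
Σ(r_i+r_j)·cross = 25799.1250 → first moment M = |Σ|/6 = 4299.8542
R_c = M/A = 4299.8542/493.2500 = 8.7174 mm
θ = 43° = 0.750492 rad
V = θ·R_c·A = 0.750492·8.7174·493.2500 = 3227.004 mm³

Volume = 3227.004 mm³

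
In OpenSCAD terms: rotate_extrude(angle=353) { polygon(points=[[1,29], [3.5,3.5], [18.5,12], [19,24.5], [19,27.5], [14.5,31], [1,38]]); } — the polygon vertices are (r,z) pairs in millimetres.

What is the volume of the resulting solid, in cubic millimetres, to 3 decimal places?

Volume = 24733.127 mm³

Profile (r,z), 7 vertices: (1,29) (3.5,3.5) (18.5,12) (19,24.5) (19,27.5) (14.5,31) (1,38)
edge 0: (1,29)→(3.5,3.5)  cross = 1·3.5 − 3.5·29 = -98.0000; (r_i+r_j)·cross = 4.5·-98.0000 = -441.0000
edge 1: (3.5,3.5)→(18.5,12)  cross = 3.5·12 − 18.5·3.5 = -22.7500; (r_i+r_j)·cross = 22·-22.7500 = -500.5000
edge 2: (18.5,12)→(19,24.5)  cross = 18.5·24.5 − 19·12 = 225.2500; (r_i+r_j)·cross = 37.5·225.2500 = 8446.8750
edge 3: (19,24.5)→(19,27.5)  cross = 19·27.5 − 19·24.5 = 57.0000; (r_i+r_j)·cross = 38·57.0000 = 2166.0000
edge 4: (19,27.5)→(14.5,31)  cross = 19·31 − 14.5·27.5 = 190.2500; (r_i+r_j)·cross = 33.5·190.2500 = 6373.3750
edge 5: (14.5,31)→(1,38)  cross = 14.5·38 − 1·31 = 520.0000; (r_i+r_j)·cross = 15.5·520.0000 = 8060.0000
edge 6: (1,38)→(1,29)  cross = 1·29 − 1·38 = -9.0000; (r_i+r_j)·cross = 2·-9.0000 = -18.0000
Σcross = 862.7500 → A = |Σcross|/2 = 431.3750 mm²
Σ(r_i+r_j)·cross = 24086.7500 → first moment M = |Σ|/6 = 4014.4583
R_c = M/A = 4014.4583/431.3750 = 9.3062 mm
θ = 353° = 6.161012 rad
V = θ·R_c·A = 6.161012·9.3062·431.3750 = 24733.127 mm³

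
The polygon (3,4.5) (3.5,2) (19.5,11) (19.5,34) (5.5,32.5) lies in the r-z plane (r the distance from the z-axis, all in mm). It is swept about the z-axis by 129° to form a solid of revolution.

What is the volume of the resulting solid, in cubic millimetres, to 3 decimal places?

Volume = 10494.499 mm³

Profile (r,z), 5 vertices: (3,4.5) (3.5,2) (19.5,11) (19.5,34) (5.5,32.5)
edge 0: (3,4.5)→(3.5,2)  cross = 3·2 − 3.5·4.5 = -9.7500; (r_i+r_j)·cross = 6.5·-9.7500 = -63.3750
edge 1: (3.5,2)→(19.5,11)  cross = 3.5·11 − 19.5·2 = -0.5000; (r_i+r_j)·cross = 23·-0.5000 = -11.5000
edge 2: (19.5,11)→(19.5,34)  cross = 19.5·34 − 19.5·11 = 448.5000; (r_i+r_j)·cross = 39·448.5000 = 17491.5000
edge 3: (19.5,34)→(5.5,32.5)  cross = 19.5·32.5 − 5.5·34 = 446.7500; (r_i+r_j)·cross = 25·446.7500 = 11168.7500
edge 4: (5.5,32.5)→(3,4.5)  cross = 5.5·4.5 − 3·32.5 = -72.7500; (r_i+r_j)·cross = 8.5·-72.7500 = -618.3750
Σcross = 812.2500 → A = |Σcross|/2 = 406.1250 mm²
Σ(r_i+r_j)·cross = 27967.0000 → first moment M = |Σ|/6 = 4661.1667
R_c = M/A = 4661.1667/406.1250 = 11.4772 mm
θ = 129° = 2.251475 rad
V = θ·R_c·A = 2.251475·11.4772·406.1250 = 10494.499 mm³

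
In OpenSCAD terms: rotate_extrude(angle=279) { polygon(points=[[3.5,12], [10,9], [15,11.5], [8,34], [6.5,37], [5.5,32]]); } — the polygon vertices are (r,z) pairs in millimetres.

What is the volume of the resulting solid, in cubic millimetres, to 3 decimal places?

Profile (r,z), 6 vertices: (3.5,12) (10,9) (15,11.5) (8,34) (6.5,37) (5.5,32)
edge 0: (3.5,12)→(10,9)  cross = 3.5·9 − 10·12 = -88.5000; (r_i+r_j)·cross = 13.5·-88.5000 = -1194.7500
edge 1: (10,9)→(15,11.5)  cross = 10·11.5 − 15·9 = -20.0000; (r_i+r_j)·cross = 25·-20.0000 = -500.0000
edge 2: (15,11.5)→(8,34)  cross = 15·34 − 8·11.5 = 418.0000; (r_i+r_j)·cross = 23·418.0000 = 9614.0000
edge 3: (8,34)→(6.5,37)  cross = 8·37 − 6.5·34 = 75.0000; (r_i+r_j)·cross = 14.5·75.0000 = 1087.5000
edge 4: (6.5,37)→(5.5,32)  cross = 6.5·32 − 5.5·37 = 4.5000; (r_i+r_j)·cross = 12·4.5000 = 54.0000
edge 5: (5.5,32)→(3.5,12)  cross = 5.5·12 − 3.5·32 = -46.0000; (r_i+r_j)·cross = 9·-46.0000 = -414.0000
Σcross = 343.0000 → A = |Σcross|/2 = 171.5000 mm²
Σ(r_i+r_j)·cross = 8646.7500 → first moment M = |Σ|/6 = 1441.1250
R_c = M/A = 1441.1250/171.5000 = 8.4031 mm
θ = 279° = 4.869469 rad
V = θ·R_c·A = 4.869469·8.4031·171.5000 = 7017.513 mm³

Volume = 7017.513 mm³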